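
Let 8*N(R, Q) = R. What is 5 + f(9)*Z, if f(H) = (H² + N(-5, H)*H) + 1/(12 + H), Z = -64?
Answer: -101263/21 ≈ -4822.0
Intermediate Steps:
N(R, Q) = R/8
f(H) = H² + 1/(12 + H) - 5*H/8 (f(H) = (H² + ((⅛)*(-5))*H) + 1/(12 + H) = (H² - 5*H/8) + 1/(12 + H) = H² + 1/(12 + H) - 5*H/8)
5 + f(9)*Z = 5 + ((8 - 60*9 + 8*9³ + 91*9²)/(8*(12 + 9)))*(-64) = 5 + ((⅛)*(8 - 540 + 8*729 + 91*81)/21)*(-64) = 5 + ((⅛)*(1/21)*(8 - 540 + 5832 + 7371))*(-64) = 5 + ((⅛)*(1/21)*12671)*(-64) = 5 + (12671/168)*(-64) = 5 - 101368/21 = -101263/21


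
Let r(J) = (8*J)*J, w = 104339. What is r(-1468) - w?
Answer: 17135853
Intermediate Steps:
r(J) = 8*J²
r(-1468) - w = 8*(-1468)² - 1*104339 = 8*2155024 - 104339 = 17240192 - 104339 = 17135853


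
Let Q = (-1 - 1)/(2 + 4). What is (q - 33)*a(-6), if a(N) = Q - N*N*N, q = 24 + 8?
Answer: -647/3 ≈ -215.67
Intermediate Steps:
Q = -1/3 (Q = -2/6 = -2*1/6 = -1/3 ≈ -0.33333)
q = 32
a(N) = -1/3 - N**3 (a(N) = -1/3 - N*N*N = -1/3 - N**2*N = -1/3 - N**3)
(q - 33)*a(-6) = (32 - 33)*(-1/3 - 1*(-6)**3) = -(-1/3 - 1*(-216)) = -(-1/3 + 216) = -1*647/3 = -647/3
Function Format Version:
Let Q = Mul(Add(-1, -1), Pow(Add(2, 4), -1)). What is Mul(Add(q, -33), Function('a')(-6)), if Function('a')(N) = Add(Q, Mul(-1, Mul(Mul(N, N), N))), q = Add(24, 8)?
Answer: Rational(-647, 3) ≈ -215.67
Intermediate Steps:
Q = Rational(-1, 3) (Q = Mul(-2, Pow(6, -1)) = Mul(-2, Rational(1, 6)) = Rational(-1, 3) ≈ -0.33333)
q = 32
Function('a')(N) = Add(Rational(-1, 3), Mul(-1, Pow(N, 3))) (Function('a')(N) = Add(Rational(-1, 3), Mul(-1, Mul(Mul(N, N), N))) = Add(Rational(-1, 3), Mul(-1, Mul(Pow(N, 2), N))) = Add(Rational(-1, 3), Mul(-1, Pow(N, 3))))
Mul(Add(q, -33), Function('a')(-6)) = Mul(Add(32, -33), Add(Rational(-1, 3), Mul(-1, Pow(-6, 3)))) = Mul(-1, Add(Rational(-1, 3), Mul(-1, -216))) = Mul(-1, Add(Rational(-1, 3), 216)) = Mul(-1, Rational(647, 3)) = Rational(-647, 3)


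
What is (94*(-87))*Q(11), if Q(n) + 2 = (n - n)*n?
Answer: 16356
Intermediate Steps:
Q(n) = -2 (Q(n) = -2 + (n - n)*n = -2 + 0*n = -2 + 0 = -2)
(94*(-87))*Q(11) = (94*(-87))*(-2) = -8178*(-2) = 16356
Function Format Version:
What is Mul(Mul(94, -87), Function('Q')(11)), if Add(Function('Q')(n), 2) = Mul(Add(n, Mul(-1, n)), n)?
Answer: 16356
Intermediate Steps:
Function('Q')(n) = -2 (Function('Q')(n) = Add(-2, Mul(Add(n, Mul(-1, n)), n)) = Add(-2, Mul(0, n)) = Add(-2, 0) = -2)
Mul(Mul(94, -87), Function('Q')(11)) = Mul(Mul(94, -87), -2) = Mul(-8178, -2) = 16356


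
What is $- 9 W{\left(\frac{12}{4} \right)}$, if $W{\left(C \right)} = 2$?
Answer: $-18$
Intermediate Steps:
$- 9 W{\left(\frac{12}{4} \right)} = \left(-9\right) 2 = -18$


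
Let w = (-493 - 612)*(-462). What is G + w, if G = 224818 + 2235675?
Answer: 2971003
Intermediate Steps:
w = 510510 (w = -1105*(-462) = 510510)
G = 2460493
G + w = 2460493 + 510510 = 2971003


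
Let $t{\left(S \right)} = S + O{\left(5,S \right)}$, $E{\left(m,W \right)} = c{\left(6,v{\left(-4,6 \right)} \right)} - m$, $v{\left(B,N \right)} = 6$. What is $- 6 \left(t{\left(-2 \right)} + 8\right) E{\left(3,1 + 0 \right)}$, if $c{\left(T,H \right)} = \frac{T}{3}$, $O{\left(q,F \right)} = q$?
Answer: $66$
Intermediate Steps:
$c{\left(T,H \right)} = \frac{T}{3}$ ($c{\left(T,H \right)} = T \frac{1}{3} = \frac{T}{3}$)
$E{\left(m,W \right)} = 2 - m$ ($E{\left(m,W \right)} = \frac{1}{3} \cdot 6 - m = 2 - m$)
$t{\left(S \right)} = 5 + S$ ($t{\left(S \right)} = S + 5 = 5 + S$)
$- 6 \left(t{\left(-2 \right)} + 8\right) E{\left(3,1 + 0 \right)} = - 6 \left(\left(5 - 2\right) + 8\right) \left(2 - 3\right) = - 6 \left(3 + 8\right) \left(2 - 3\right) = \left(-6\right) 11 \left(-1\right) = \left(-66\right) \left(-1\right) = 66$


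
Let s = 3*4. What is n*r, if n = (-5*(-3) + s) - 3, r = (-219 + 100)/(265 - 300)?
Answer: 408/5 ≈ 81.600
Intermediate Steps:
s = 12
r = 17/5 (r = -119/(-35) = -119*(-1/35) = 17/5 ≈ 3.4000)
n = 24 (n = (-5*(-3) + 12) - 3 = (15 + 12) - 3 = 27 - 3 = 24)
n*r = 24*(17/5) = 408/5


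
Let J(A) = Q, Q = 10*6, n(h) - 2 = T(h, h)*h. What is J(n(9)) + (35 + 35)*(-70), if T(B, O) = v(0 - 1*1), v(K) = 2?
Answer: -4840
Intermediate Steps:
T(B, O) = 2
n(h) = 2 + 2*h
Q = 60
J(A) = 60
J(n(9)) + (35 + 35)*(-70) = 60 + (35 + 35)*(-70) = 60 + 70*(-70) = 60 - 4900 = -4840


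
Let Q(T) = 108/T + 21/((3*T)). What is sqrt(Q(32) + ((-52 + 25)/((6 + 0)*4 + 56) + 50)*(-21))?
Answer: I*sqrt(1662910)/40 ≈ 32.238*I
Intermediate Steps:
Q(T) = 115/T (Q(T) = 108/T + 21*(1/(3*T)) = 108/T + 7/T = 115/T)
sqrt(Q(32) + ((-52 + 25)/((6 + 0)*4 + 56) + 50)*(-21)) = sqrt(115/32 + ((-52 + 25)/((6 + 0)*4 + 56) + 50)*(-21)) = sqrt(115*(1/32) + (-27/(6*4 + 56) + 50)*(-21)) = sqrt(115/32 + (-27/(24 + 56) + 50)*(-21)) = sqrt(115/32 + (-27/80 + 50)*(-21)) = sqrt(115/32 + (3973/80)*(-21)) = sqrt(115/32 - 83433/80) = sqrt(-166291/160) = I*sqrt(1662910)/40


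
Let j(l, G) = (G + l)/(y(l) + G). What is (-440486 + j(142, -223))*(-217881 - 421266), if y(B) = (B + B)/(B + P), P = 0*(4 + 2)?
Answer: 62219250731775/221 ≈ 2.8154e+11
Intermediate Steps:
P = 0 (P = 0*6 = 0)
y(B) = 2 (y(B) = (B + B)/(B + 0) = (2*B)/B = 2)
j(l, G) = (G + l)/(2 + G)
(-440486 + j(142, -223))*(-217881 - 421266) = (-440486 + (-223 + 142)/(2 - 223))*(-217881 - 421266) = (-440486 - 81/(-221))*(-639147) = (-440486 - 1/221*(-81))*(-639147) = (-440486 + 81/221)*(-639147) = -97347325/221*(-639147) = 62219250731775/221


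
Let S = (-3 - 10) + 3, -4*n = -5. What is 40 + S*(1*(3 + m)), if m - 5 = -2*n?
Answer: -15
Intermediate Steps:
n = 5/4 (n = -¼*(-5) = 5/4 ≈ 1.2500)
S = -10 (S = -13 + 3 = -10)
m = 5/2 (m = 5 - 2*5/4 = 5 - 5/2 = 5/2 ≈ 2.5000)
40 + S*(1*(3 + m)) = 40 - 10*(3 + 5/2) = 40 - 10*11/2 = 40 - 55 = -15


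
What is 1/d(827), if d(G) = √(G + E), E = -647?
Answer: √5/30 ≈ 0.074536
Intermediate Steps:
d(G) = √(-647 + G) (d(G) = √(G - 647) = √(-647 + G))
1/d(827) = 1/(√(-647 + 827)) = 1/(√180) = 1/(6*√5) = √5/30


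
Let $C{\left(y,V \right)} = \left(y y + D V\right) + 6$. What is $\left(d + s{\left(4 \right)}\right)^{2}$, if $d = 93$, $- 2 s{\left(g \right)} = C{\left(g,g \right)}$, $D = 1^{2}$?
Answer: $6400$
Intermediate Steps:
$D = 1$
$C{\left(y,V \right)} = 6 + V + y^{2}$ ($C{\left(y,V \right)} = \left(y y + 1 V\right) + 6 = \left(y^{2} + V\right) + 6 = \left(V + y^{2}\right) + 6 = 6 + V + y^{2}$)
$s{\left(g \right)} = -3 - \frac{g}{2} - \frac{g^{2}}{2}$ ($s{\left(g \right)} = - \frac{6 + g + g^{2}}{2} = -3 - \frac{g}{2} - \frac{g^{2}}{2}$)
$\left(d + s{\left(4 \right)}\right)^{2} = \left(93 - \left(5 + 8\right)\right)^{2} = \left(93 - 13\right)^{2} = 80^{2} = 6400$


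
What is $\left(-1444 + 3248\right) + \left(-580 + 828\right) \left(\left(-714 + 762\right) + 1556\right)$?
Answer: $399596$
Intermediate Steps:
$\left(-1444 + 3248\right) + \left(-580 + 828\right) \left(\left(-714 + 762\right) + 1556\right) = 1804 + 248 \left(48 + 1556\right) = 1804 + 248 \cdot 1604 = 1804 + 397792 = 399596$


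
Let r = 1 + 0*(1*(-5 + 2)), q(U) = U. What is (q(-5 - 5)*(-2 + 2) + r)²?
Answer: 1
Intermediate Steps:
r = 1 (r = 1 + 0*(1*(-3)) = 1 + 0*(-3) = 1 + 0 = 1)
(q(-5 - 5)*(-2 + 2) + r)² = ((-5 - 5)*(-2 + 2) + 1)² = (-10*0 + 1)² = (0 + 1)² = 1² = 1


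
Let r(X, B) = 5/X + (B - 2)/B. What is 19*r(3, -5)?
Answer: 874/15 ≈ 58.267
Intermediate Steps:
r(X, B) = 5/X + (-2 + B)/B
19*r(3, -5) = 19*(1 - 2/(-5) + 5/3) = 19*(1 - 2*(-⅕) + 5*(⅓)) = 19*(1 + ⅖ + 5/3) = 19*(46/15) = 874/15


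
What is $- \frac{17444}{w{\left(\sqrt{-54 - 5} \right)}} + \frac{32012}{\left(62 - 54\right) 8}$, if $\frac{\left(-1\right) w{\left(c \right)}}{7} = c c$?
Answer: $\frac{432305}{944} \approx 457.95$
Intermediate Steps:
$w{\left(c \right)} = - 7 c^{2}$ ($w{\left(c \right)} = - 7 c c = - 7 c^{2}$)
$- \frac{17444}{w{\left(\sqrt{-54 - 5} \right)}} + \frac{32012}{\left(62 - 54\right) 8} = - \frac{17444}{\left(-7\right) \left(\sqrt{-54 - 5}\right)^{2}} + \frac{32012}{\left(62 - 54\right) 8} = - \frac{17444}{\left(-7\right) \left(\sqrt{-59}\right)^{2}} + \frac{32012}{8 \cdot 8} = - \frac{17444}{\left(-7\right) \left(i \sqrt{59}\right)^{2}} + \frac{32012}{64} = - \frac{17444}{\left(-7\right) \left(-59\right)} + 32012 \cdot \frac{1}{64} = - \frac{17444}{413} + \frac{8003}{16} = \left(-17444\right) \frac{1}{413} + \frac{8003}{16} = - \frac{2492}{59} + \frac{8003}{16} = \frac{432305}{944}$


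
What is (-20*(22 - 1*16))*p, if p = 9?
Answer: -1080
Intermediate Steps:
(-20*(22 - 1*16))*p = -20*(22 - 1*16)*9 = -20*(22 - 16)*9 = -20*6*9 = -120*9 = -1080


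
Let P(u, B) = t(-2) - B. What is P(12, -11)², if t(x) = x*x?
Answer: 225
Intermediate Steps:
t(x) = x²
P(u, B) = 4 - B (P(u, B) = (-2)² - B = 4 - B)
P(12, -11)² = (4 - 1*(-11))² = (4 + 11)² = 15² = 225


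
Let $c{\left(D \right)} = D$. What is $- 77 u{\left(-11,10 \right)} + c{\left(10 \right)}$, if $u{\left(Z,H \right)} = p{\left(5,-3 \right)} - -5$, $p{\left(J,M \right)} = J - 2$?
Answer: $-606$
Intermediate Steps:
$p{\left(J,M \right)} = -2 + J$
$u{\left(Z,H \right)} = 8$ ($u{\left(Z,H \right)} = \left(-2 + 5\right) - -5 = 3 + 5 = 8$)
$- 77 u{\left(-11,10 \right)} + c{\left(10 \right)} = \left(-77\right) 8 + 10 = -616 + 10 = -606$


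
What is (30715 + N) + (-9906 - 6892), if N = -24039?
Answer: -10122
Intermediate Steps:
(30715 + N) + (-9906 - 6892) = (30715 - 24039) + (-9906 - 6892) = 6676 - 16798 = -10122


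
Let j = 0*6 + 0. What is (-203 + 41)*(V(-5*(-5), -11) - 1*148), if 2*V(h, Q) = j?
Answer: 23976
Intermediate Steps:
j = 0 (j = 0 + 0 = 0)
V(h, Q) = 0 (V(h, Q) = (½)*0 = 0)
(-203 + 41)*(V(-5*(-5), -11) - 1*148) = (-203 + 41)*(0 - 1*148) = -162*(0 - 148) = -162*(-148) = 23976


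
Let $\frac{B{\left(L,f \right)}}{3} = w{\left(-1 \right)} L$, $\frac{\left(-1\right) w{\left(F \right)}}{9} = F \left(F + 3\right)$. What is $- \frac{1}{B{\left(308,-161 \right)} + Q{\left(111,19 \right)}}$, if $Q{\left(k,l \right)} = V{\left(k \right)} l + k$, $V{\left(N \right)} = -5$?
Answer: $- \frac{1}{16648} \approx -6.0067 \cdot 10^{-5}$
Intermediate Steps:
$w{\left(F \right)} = - 9 F \left(3 + F\right)$ ($w{\left(F \right)} = - 9 F \left(F + 3\right) = - 9 F \left(3 + F\right)$)
$Q{\left(k,l \right)} = k - 5 l$ ($Q{\left(k,l \right)} = - 5 l + k = k - 5 l$)
$B{\left(L,f \right)} = 54 L$ ($B{\left(L,f \right)} = 3 \left(-9\right) \left(-1\right) \left(3 - 1\right) L = 3 \left(-9\right) \left(-1\right) 2 L = 3 \cdot 18 L = 54 L$)
$- \frac{1}{B{\left(308,-161 \right)} + Q{\left(111,19 \right)}} = - \frac{1}{54 \cdot 308 + \left(111 - 95\right)} = - \frac{1}{16632 + \left(111 - 95\right)} = - \frac{1}{16632 + 16} = - \frac{1}{16648}$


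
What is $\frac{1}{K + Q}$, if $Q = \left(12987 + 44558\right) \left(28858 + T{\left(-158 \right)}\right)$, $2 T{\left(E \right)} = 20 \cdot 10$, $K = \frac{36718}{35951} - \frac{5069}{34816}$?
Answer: $\frac{1251670016}{2085768033402048029} \approx 6.001 \cdot 10^{-10}$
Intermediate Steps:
$K = \frac{1096138269}{1251670016}$ ($K = 36718 \cdot \frac{1}{35951} - \frac{5069}{34816} = \frac{36718}{35951} - \frac{5069}{34816} = \frac{1096138269}{1251670016} \approx 0.87574$)
$T{\left(E \right)} = 100$ ($T{\left(E \right)} = \frac{20 \cdot 10}{2} = \frac{1}{2} \cdot 200 = 100$)
$Q = 1666388110$ ($Q = \left(12987 + 44558\right) \left(28858 + 100\right) = 57545 \cdot 28958 = 1666388110$)
$\frac{1}{K + Q} = \frac{1}{\frac{1096138269}{1251670016} + 1666388110} = \frac{1}{\frac{2085768033402048029}{1251670016}} = \frac{1251670016}{2085768033402048029}$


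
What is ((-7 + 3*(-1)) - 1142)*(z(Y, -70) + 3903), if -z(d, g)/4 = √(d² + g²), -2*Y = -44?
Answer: -4496256 + 9216*√1346 ≈ -4.1581e+6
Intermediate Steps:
Y = 22 (Y = -½*(-44) = 22)
z(d, g) = -4*√(d² + g²)
((-7 + 3*(-1)) - 1142)*(z(Y, -70) + 3903) = ((-7 + 3*(-1)) - 1142)*(-4*√(22² + (-70)²) + 3903) = ((-7 - 3) - 1142)*(-4*√(484 + 4900) + 3903) = (-10 - 1142)*(-8*√1346 + 3903) = -1152*(-8*√1346 + 3903) = -1152*(3903 - 8*√1346) = -4496256 + 9216*√1346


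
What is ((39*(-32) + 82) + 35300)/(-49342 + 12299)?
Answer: -34134/37043 ≈ -0.92147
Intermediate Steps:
((39*(-32) + 82) + 35300)/(-49342 + 12299) = ((-1248 + 82) + 35300)/(-37043) = (-1166 + 35300)*(-1/37043) = 34134*(-1/37043) = -34134/37043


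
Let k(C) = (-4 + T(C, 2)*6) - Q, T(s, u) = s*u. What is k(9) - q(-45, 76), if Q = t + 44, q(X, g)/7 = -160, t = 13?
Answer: 1167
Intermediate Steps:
q(X, g) = -1120 (q(X, g) = 7*(-160) = -1120)
Q = 57 (Q = 13 + 44 = 57)
k(C) = -61 + 12*C (k(C) = (-4 + (C*2)*6) - 1*57 = (-4 + (2*C)*6) - 57 = (-4 + 12*C) - 57 = -61 + 12*C)
k(9) - q(-45, 76) = (-61 + 12*9) - 1*(-1120) = (-61 + 108) + 1120 = 47 + 1120 = 1167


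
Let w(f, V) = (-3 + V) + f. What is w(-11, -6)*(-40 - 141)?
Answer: 3620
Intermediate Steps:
w(f, V) = -3 + V + f
w(-11, -6)*(-40 - 141) = (-3 - 6 - 11)*(-40 - 141) = -20*(-181) = 3620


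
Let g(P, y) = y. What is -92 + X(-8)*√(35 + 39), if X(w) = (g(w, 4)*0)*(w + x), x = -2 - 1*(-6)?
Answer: -92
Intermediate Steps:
x = 4 (x = -2 + 6 = 4)
X(w) = 0 (X(w) = (4*0)*(w + 4) = 0*(4 + w) = 0)
-92 + X(-8)*√(35 + 39) = -92 + 0*√(35 + 39) = -92 + 0*√74 = -92 + 0 = -92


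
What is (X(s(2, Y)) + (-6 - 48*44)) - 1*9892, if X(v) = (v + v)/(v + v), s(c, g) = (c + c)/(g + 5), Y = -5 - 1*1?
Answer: -12009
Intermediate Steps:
Y = -6 (Y = -5 - 1 = -6)
s(c, g) = 2*c/(5 + g) (s(c, g) = (2*c)/(5 + g) = 2*c/(5 + g))
X(v) = 1 (X(v) = (2*v)/((2*v)) = (2*v)*(1/(2*v)) = 1)
(X(s(2, Y)) + (-6 - 48*44)) - 1*9892 = (1 + (-6 - 48*44)) - 1*9892 = (1 + (-6 - 2112)) - 9892 = (1 - 2118) - 9892 = -2117 - 9892 = -12009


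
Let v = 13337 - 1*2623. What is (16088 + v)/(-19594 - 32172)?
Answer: -13401/25883 ≈ -0.51775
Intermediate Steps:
v = 10714 (v = 13337 - 2623 = 10714)
(16088 + v)/(-19594 - 32172) = (16088 + 10714)/(-19594 - 32172) = 26802/(-51766) = 26802*(-1/51766) = -13401/25883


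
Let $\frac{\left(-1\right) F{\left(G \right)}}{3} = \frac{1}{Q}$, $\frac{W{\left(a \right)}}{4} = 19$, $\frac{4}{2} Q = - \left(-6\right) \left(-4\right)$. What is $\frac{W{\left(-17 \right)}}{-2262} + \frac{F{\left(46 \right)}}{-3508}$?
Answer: $- \frac{534347}{15870192} \approx -0.03367$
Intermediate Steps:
$Q = -12$ ($Q = \frac{\left(-1\right) \left(\left(-6\right) \left(-4\right)\right)}{2} = \frac{\left(-1\right) 24}{2} = \frac{1}{2} \left(-24\right) = -12$)
$W{\left(a \right)} = 76$ ($W{\left(a \right)} = 4 \cdot 19 = 76$)
$F{\left(G \right)} = \frac{1}{4}$ ($F{\left(G \right)} = - \frac{3}{-12} = \left(-3\right) \left(- \frac{1}{12}\right) = \frac{1}{4}$)
$\frac{W{\left(-17 \right)}}{-2262} + \frac{F{\left(46 \right)}}{-3508} = \frac{76}{-2262} + \frac{1}{4 \left(-3508\right)} = 76 \left(- \frac{1}{2262}\right) + \frac{1}{4} \left(- \frac{1}{3508}\right) = - \frac{38}{1131} - \frac{1}{14032} = - \frac{534347}{15870192}$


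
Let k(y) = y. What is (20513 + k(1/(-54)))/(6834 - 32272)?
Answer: -158243/196236 ≈ -0.80639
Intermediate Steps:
(20513 + k(1/(-54)))/(6834 - 32272) = (20513 + 1/(-54))/(6834 - 32272) = (20513 - 1/54)/(-25438) = (1107701/54)*(-1/25438) = -158243/196236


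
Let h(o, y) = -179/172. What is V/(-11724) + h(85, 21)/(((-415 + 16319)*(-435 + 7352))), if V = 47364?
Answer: -74682649522595/18486178974592 ≈ -4.0399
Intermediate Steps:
h(o, y) = -179/172 (h(o, y) = -179*1/172 = -179/172)
V/(-11724) + h(85, 21)/(((-415 + 16319)*(-435 + 7352))) = 47364/(-11724) - 179*1/((-435 + 7352)*(-415 + 16319))/172 = 47364*(-1/11724) - 179/(172*(15904*6917)) = -3947/977 - 179/172/110007968 = -3947/977 - 179/172*1/110007968 = -3947/977 - 179/18921370496 = -74682649522595/18486178974592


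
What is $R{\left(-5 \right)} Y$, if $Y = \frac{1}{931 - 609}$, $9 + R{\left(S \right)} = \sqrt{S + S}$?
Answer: $- \frac{9}{322} + \frac{i \sqrt{10}}{322} \approx -0.02795 + 0.0098207 i$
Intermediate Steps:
$R{\left(S \right)} = -9 + \sqrt{2} \sqrt{S}$ ($R{\left(S \right)} = -9 + \sqrt{S + S} = -9 + \sqrt{2 S} = -9 + \sqrt{2} \sqrt{S}$)
$Y = \frac{1}{322} \approx 0.0031056$
$R{\left(-5 \right)} Y = \left(-9 + \sqrt{2} \sqrt{-5}\right) \frac{1}{322} = \left(-9 + \sqrt{2} i \sqrt{5}\right) \frac{1}{322} = \left(-9 + i \sqrt{10}\right) \frac{1}{322} = - \frac{9}{322} + \frac{i \sqrt{10}}{322}$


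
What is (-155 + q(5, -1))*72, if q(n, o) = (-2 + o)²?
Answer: -10512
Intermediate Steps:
(-155 + q(5, -1))*72 = (-155 + (-2 - 1)²)*72 = (-155 + (-3)²)*72 = (-155 + 9)*72 = -146*72 = -10512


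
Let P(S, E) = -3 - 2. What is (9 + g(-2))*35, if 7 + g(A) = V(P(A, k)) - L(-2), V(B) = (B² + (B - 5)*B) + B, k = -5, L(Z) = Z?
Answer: 2590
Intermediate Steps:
P(S, E) = -5
V(B) = B + B² + B*(-5 + B) (V(B) = (B² + (-5 + B)*B) + B = (B² + B*(-5 + B)) + B = B + B² + B*(-5 + B))
g(A) = 65 (g(A) = -7 + (2*(-5)*(-2 - 5) - 1*(-2)) = -7 + (2*(-5)*(-7) + 2) = -7 + (70 + 2) = -7 + 72 = 65)
(9 + g(-2))*35 = (9 + 65)*35 = 74*35 = 2590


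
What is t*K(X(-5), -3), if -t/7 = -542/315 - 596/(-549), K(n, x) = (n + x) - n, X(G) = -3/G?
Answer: -12202/915 ≈ -13.336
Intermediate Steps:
K(n, x) = x
t = 12202/2745 (t = -7*(-542/315 - 596/(-549)) = -7*(-542*1/315 - 596*(-1/549)) = -7*(-542/315 + 596/549) = -7*(-12202/19215) = 12202/2745 ≈ 4.4452)
t*K(X(-5), -3) = (12202/2745)*(-3) = -12202/915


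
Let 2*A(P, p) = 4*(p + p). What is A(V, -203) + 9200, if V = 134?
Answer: 8388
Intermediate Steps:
A(P, p) = 4*p (A(P, p) = (4*(p + p))/2 = (4*(2*p))/2 = (8*p)/2 = 4*p)
A(V, -203) + 9200 = 4*(-203) + 9200 = -812 + 9200 = 8388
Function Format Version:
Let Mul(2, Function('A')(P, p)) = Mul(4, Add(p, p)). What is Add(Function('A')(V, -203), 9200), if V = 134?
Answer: 8388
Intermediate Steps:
Function('A')(P, p) = Mul(4, p) (Function('A')(P, p) = Mul(Rational(1, 2), Mul(4, Add(p, p))) = Mul(Rational(1, 2), Mul(4, Mul(2, p))) = Mul(Rational(1, 2), Mul(8, p)) = Mul(4, p))
Add(Function('A')(V, -203), 9200) = Add(Mul(4, -203), 9200) = Add(-812, 9200) = 8388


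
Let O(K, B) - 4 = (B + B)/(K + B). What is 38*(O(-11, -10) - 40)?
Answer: -27968/21 ≈ -1331.8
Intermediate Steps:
O(K, B) = 4 + 2*B/(B + K) (O(K, B) = 4 + (B + B)/(K + B) = 4 + (2*B)/(B + K) = 4 + 2*B/(B + K))
38*(O(-11, -10) - 40) = 38*(2*(2*(-11) + 3*(-10))/(-10 - 11) - 40) = 38*(2*(-22 - 30)/(-21) - 40) = 38*(2*(-1/21)*(-52) - 40) = 38*(104/21 - 40) = 38*(-736/21) = -27968/21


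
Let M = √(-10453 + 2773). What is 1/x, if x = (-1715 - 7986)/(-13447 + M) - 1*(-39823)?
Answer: 1200217198299/47797115317603574 - 38804*I*√30/71695672976405361 ≈ 2.5111e-5 - 2.9645e-12*I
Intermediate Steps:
M = 16*I*√30 (M = √(-7680) = 16*I*√30 ≈ 87.636*I)
x = 39823 - 9701/(-13447 + 16*I*√30) (x = (-1715 - 7986)/(-13447 + 16*I*√30) - 1*(-39823) = -9701/(-13447 + 16*I*√30) + 39823 = 39823 - 9701/(-13447 + 16*I*√30) ≈ 39824.0 + 0.0047014*I)
1/x = 1/(7201303189794/180829489 + 155216*I*√30/180829489)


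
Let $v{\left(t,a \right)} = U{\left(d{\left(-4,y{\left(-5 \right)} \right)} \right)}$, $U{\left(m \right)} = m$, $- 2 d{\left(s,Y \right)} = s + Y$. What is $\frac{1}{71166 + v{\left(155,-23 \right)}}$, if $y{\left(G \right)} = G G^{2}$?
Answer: $\frac{2}{142461} \approx 1.4039 \cdot 10^{-5}$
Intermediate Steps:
$y{\left(G \right)} = G^{3}$
$d{\left(s,Y \right)} = - \frac{Y}{2} - \frac{s}{2}$ ($d{\left(s,Y \right)} = - \frac{s + Y}{2} = - \frac{Y + s}{2} = - \frac{Y}{2} - \frac{s}{2}$)
$v{\left(t,a \right)} = \frac{129}{2}$ ($v{\left(t,a \right)} = - \frac{\left(-5\right)^{3}}{2} - -2 = \left(- \frac{1}{2}\right) \left(-125\right) + 2 = \frac{125}{2} + 2 = \frac{129}{2}$)
$\frac{1}{71166 + v{\left(155,-23 \right)}} = \frac{1}{71166 + \frac{129}{2}} = \frac{1}{\frac{142461}{2}} = \frac{2}{142461}$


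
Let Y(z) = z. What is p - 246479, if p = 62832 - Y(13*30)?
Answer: -184037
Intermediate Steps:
p = 62442 (p = 62832 - 13*30 = 62832 - 1*390 = 62832 - 390 = 62442)
p - 246479 = 62442 - 246479 = -184037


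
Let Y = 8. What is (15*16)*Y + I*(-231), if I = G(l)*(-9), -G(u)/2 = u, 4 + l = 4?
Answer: 1920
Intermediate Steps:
l = 0 (l = -4 + 4 = 0)
G(u) = -2*u
I = 0 (I = -2*0*(-9) = 0*(-9) = 0)
(15*16)*Y + I*(-231) = (15*16)*8 + 0*(-231) = 240*8 + 0 = 1920 + 0 = 1920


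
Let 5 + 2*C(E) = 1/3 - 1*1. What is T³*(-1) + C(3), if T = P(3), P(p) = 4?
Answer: -401/6 ≈ -66.833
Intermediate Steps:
T = 4
C(E) = -17/6 (C(E) = -5/2 + (1/3 - 1*1)/2 = -5/2 + (⅓ - 1)/2 = -5/2 + (½)*(-⅔) = -5/2 - ⅓ = -17/6)
T³*(-1) + C(3) = 4³*(-1) - 17/6 = 64*(-1) - 17/6 = -64 - 17/6 = -401/6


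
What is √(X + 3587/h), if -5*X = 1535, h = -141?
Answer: I*√6609234/141 ≈ 18.233*I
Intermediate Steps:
X = -307 (X = -⅕*1535 = -307)
√(X + 3587/h) = √(-307 + 3587/(-141)) = √(-307 + 3587*(-1/141)) = √(-307 - 3587/141) = √(-46874/141) = I*√6609234/141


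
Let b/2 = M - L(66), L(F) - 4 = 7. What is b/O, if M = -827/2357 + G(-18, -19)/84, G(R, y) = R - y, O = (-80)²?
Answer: -2244979/633561600 ≈ -0.0035434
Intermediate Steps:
L(F) = 11 (L(F) = 4 + 7 = 11)
O = 6400
M = -67111/197988 (M = -827/2357 + (-18 - 1*(-19))/84 = -827*1/2357 + (-18 + 19)*(1/84) = -827/2357 + 1*(1/84) = -827/2357 + 1/84 = -67111/197988 ≈ -0.33896)
b = -2244979/98994 (b = 2*(-67111/197988 - 1*11) = 2*(-67111/197988 - 11) = 2*(-2244979/197988) = -2244979/98994 ≈ -22.678)
b/O = -2244979/98994/6400 = -2244979/98994*1/6400 = -2244979/633561600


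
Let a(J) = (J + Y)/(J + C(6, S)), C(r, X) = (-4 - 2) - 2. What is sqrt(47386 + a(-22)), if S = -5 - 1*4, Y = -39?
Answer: sqrt(42649230)/30 ≈ 217.69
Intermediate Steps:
S = -9 (S = -5 - 4 = -9)
C(r, X) = -8 (C(r, X) = -6 - 2 = -8)
a(J) = (-39 + J)/(-8 + J) (a(J) = (J - 39)/(J - 8) = (-39 + J)/(-8 + J))
sqrt(47386 + a(-22)) = sqrt(47386 + (-39 - 22)/(-8 - 22)) = sqrt(47386 - 61/(-30)) = sqrt(47386 - 1/30*(-61)) = sqrt(47386 + 61/30) = sqrt(1421641/30) = sqrt(42649230)/30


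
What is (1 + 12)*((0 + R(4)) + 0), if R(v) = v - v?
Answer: 0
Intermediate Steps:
R(v) = 0
(1 + 12)*((0 + R(4)) + 0) = (1 + 12)*((0 + 0) + 0) = 13*(0 + 0) = 13*0 = 0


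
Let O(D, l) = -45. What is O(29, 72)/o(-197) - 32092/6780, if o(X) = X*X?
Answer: -2756114/582135 ≈ -4.7345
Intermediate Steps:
o(X) = X**2
O(29, 72)/o(-197) - 32092/6780 = -45/((-197)**2) - 32092/6780 = -45/38809 - 32092*1/6780 = -45*1/38809 - 71/15 = -45/38809 - 71/15 = -2756114/582135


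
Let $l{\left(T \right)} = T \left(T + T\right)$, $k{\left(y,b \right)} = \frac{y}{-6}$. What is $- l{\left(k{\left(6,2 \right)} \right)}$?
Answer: $-2$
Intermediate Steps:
$k{\left(y,b \right)} = - \frac{y}{6}$ ($k{\left(y,b \right)} = y \left(- \frac{1}{6}\right) = - \frac{y}{6}$)
$l{\left(T \right)} = 2 T^{2}$ ($l{\left(T \right)} = T 2 T = 2 T^{2}$)
$- l{\left(k{\left(6,2 \right)} \right)} = - 2 \left(\left(- \frac{1}{6}\right) 6\right)^{2} = - 2 \left(-1\right)^{2} = - 2 \cdot 1 = \left(-1\right) 2 = -2$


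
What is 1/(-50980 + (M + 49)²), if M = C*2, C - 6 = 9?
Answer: -1/44739 ≈ -2.2352e-5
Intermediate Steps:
C = 15 (C = 6 + 9 = 15)
M = 30 (M = 15*2 = 30)
1/(-50980 + (M + 49)²) = 1/(-50980 + (30 + 49)²) = 1/(-50980 + 79²) = 1/(-50980 + 6241) = 1/(-44739) = -1/44739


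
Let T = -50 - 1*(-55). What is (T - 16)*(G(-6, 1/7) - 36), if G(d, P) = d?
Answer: 462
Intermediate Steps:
T = 5 (T = -50 + 55 = 5)
(T - 16)*(G(-6, 1/7) - 36) = (5 - 16)*(-6 - 36) = -11*(-42) = 462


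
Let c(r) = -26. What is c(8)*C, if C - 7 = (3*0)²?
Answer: -182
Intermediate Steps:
C = 7 (C = 7 + (3*0)² = 7 + 0² = 7 + 0 = 7)
c(8)*C = -26*7 = -182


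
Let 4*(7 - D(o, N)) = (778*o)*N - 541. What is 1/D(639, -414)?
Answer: 4/205817357 ≈ 1.9435e-8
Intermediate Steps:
D(o, N) = 569/4 - 389*N*o/2 (D(o, N) = 7 - ((778*o)*N - 541)/4 = 7 - (778*N*o - 541)/4 = 7 - (-541 + 778*N*o)/4 = 7 + (541/4 - 389*N*o/2) = 569/4 - 389*N*o/2)
1/D(639, -414) = 1/(569/4 - 389/2*(-414)*639) = 1/(569/4 + 51454197) = 1/(205817357/4) = 4/205817357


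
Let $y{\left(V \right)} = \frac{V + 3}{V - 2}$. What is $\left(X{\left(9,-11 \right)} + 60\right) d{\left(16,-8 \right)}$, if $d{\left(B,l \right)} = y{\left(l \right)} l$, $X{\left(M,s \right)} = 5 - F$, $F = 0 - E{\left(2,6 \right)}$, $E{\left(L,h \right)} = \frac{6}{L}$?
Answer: $-272$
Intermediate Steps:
$y{\left(V \right)} = \frac{3 + V}{-2 + V}$
$F = -3$ ($F = 0 - \frac{6}{2} = 0 - 6 \cdot \frac{1}{2} = 0 - 3 = -3$)
$X{\left(M,s \right)} = 8$ ($X{\left(M,s \right)} = 5 - -3 = 5 + 3 = 8$)
$d{\left(B,l \right)} = \frac{l \left(3 + l\right)}{-2 + l}$ ($d{\left(B,l \right)} = \frac{3 + l}{-2 + l} l = \frac{l \left(3 + l\right)}{-2 + l}$)
$\left(X{\left(9,-11 \right)} + 60\right) d{\left(16,-8 \right)} = \left(8 + 60\right) \left(- \frac{8 \left(3 - 8\right)}{-2 - 8}\right) = 68 \left(\left(-8\right) \frac{1}{-10} \left(-5\right)\right) = 68 \left(\left(-8\right) \left(- \frac{1}{10}\right) \left(-5\right)\right) = 68 \left(-4\right) = -272$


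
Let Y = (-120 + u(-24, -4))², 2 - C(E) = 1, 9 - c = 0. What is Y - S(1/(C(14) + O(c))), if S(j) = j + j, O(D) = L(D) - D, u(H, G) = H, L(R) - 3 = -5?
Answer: 103681/5 ≈ 20736.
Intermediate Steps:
c = 9 (c = 9 - 1*0 = 9 + 0 = 9)
C(E) = 1 (C(E) = 2 - 1*1 = 2 - 1 = 1)
L(R) = -2 (L(R) = 3 - 5 = -2)
O(D) = -2 - D
Y = 20736 (Y = (-120 - 24)² = (-144)² = 20736)
S(j) = 2*j
Y - S(1/(C(14) + O(c))) = 20736 - 2/(1 + (-2 - 1*9)) = 20736 - 2/(1 + (-2 - 9)) = 20736 - 2/(1 - 11) = 20736 - 2/(-10) = 20736 - 2*(-1)/10 = 20736 - 1*(-⅕) = 20736 + ⅕ = 103681/5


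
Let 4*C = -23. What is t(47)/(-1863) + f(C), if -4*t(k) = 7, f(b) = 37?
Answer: 275731/7452 ≈ 37.001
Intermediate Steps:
C = -23/4 (C = (¼)*(-23) = -23/4 ≈ -5.7500)
t(k) = -7/4 (t(k) = -¼*7 = -7/4)
t(47)/(-1863) + f(C) = -7/4/(-1863) + 37 = -7/4*(-1/1863) + 37 = 7/7452 + 37 = 275731/7452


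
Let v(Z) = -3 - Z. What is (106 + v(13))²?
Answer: 8100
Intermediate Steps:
(106 + v(13))² = (106 + (-3 - 1*13))² = (106 + (-3 - 13))² = (106 - 16)² = 90² = 8100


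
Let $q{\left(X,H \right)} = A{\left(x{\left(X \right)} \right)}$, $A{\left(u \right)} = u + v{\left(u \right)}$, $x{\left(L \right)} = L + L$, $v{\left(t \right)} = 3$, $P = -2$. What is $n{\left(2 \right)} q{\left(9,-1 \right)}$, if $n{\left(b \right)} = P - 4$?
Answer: $-126$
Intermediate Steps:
$x{\left(L \right)} = 2 L$
$A{\left(u \right)} = 3 + u$ ($A{\left(u \right)} = u + 3 = 3 + u$)
$n{\left(b \right)} = -6$ ($n{\left(b \right)} = -2 - 4 = -6$)
$q{\left(X,H \right)} = 3 + 2 X$
$n{\left(2 \right)} q{\left(9,-1 \right)} = - 6 \left(3 + 2 \cdot 9\right) = - 6 \left(3 + 18\right) = \left(-6\right) 21 = -126$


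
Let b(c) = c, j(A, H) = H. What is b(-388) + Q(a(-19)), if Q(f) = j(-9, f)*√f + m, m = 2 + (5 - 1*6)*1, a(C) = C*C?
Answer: 6472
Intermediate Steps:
a(C) = C²
m = 1 (m = 2 + (5 - 6)*1 = 2 - 1*1 = 2 - 1 = 1)
Q(f) = 1 + f^(3/2) (Q(f) = f*√f + 1 = f^(3/2) + 1 = 1 + f^(3/2))
b(-388) + Q(a(-19)) = -388 + (1 + ((-19)²)^(3/2)) = -388 + (1 + 361^(3/2)) = -388 + (1 + 6859) = -388 + 6860 = 6472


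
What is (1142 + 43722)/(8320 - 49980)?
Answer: -11216/10415 ≈ -1.0769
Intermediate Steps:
(1142 + 43722)/(8320 - 49980) = 44864/(-41660) = 44864*(-1/41660) = -11216/10415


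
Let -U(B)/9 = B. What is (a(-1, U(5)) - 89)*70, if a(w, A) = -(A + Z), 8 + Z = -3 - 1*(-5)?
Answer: -2660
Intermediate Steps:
U(B) = -9*B
Z = -6 (Z = -8 + (-3 - 1*(-5)) = -8 + (-3 + 5) = -8 + 2 = -6)
a(w, A) = 6 - A (a(w, A) = -(A - 6) = -(-6 + A) = 6 - A)
(a(-1, U(5)) - 89)*70 = ((6 - (-9)*5) - 89)*70 = ((6 - 1*(-45)) - 89)*70 = ((6 + 45) - 89)*70 = (51 - 89)*70 = -38*70 = -2660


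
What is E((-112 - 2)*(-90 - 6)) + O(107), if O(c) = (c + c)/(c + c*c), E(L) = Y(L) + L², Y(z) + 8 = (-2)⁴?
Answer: 6467641777/54 ≈ 1.1977e+8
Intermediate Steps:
Y(z) = 8 (Y(z) = -8 + (-2)⁴ = -8 + 16 = 8)
E(L) = 8 + L²
O(c) = 2*c/(c + c²) (O(c) = (2*c)/(c + c²) = 2*c/(c + c²))
E((-112 - 2)*(-90 - 6)) + O(107) = (8 + ((-112 - 2)*(-90 - 6))²) + 2/(1 + 107) = (8 + (-114*(-96))²) + 2/108 = (8 + 10944²) + 2*(1/108) = (8 + 119771136) + 1/54 = 119771144 + 1/54 = 6467641777/54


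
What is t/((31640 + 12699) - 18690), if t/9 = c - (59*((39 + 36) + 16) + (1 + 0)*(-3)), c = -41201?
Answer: -419103/25649 ≈ -16.340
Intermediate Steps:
t = -419103 (t = 9*(-41201 - (59*((39 + 36) + 16) + (1 + 0)*(-3))) = 9*(-41201 - (59*(75 + 16) + 1*(-3))) = 9*(-41201 - (59*91 - 3)) = 9*(-41201 - (5369 - 3)) = 9*(-41201 - 1*5366) = 9*(-41201 - 5366) = 9*(-46567) = -419103)
t/((31640 + 12699) - 18690) = -419103/((31640 + 12699) - 18690) = -419103/(44339 - 18690) = -419103/25649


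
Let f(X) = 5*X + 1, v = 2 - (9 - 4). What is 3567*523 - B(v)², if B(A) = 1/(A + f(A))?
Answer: 539141348/289 ≈ 1.8655e+6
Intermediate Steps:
v = -3 (v = 2 - 1*5 = 2 - 5 = -3)
f(X) = 1 + 5*X
B(A) = 1/(1 + 6*A) (B(A) = 1/(A + (1 + 5*A)) = 1/(1 + 6*A))
3567*523 - B(v)² = 3567*523 - (1/(1 + 6*(-3)))² = 1865541 - (1/(1 - 18))² = 1865541 - (1/(-17))² = 1865541 - (-1/17)² = 1865541 - 1*1/289 = 1865541 - 1/289 = 539141348/289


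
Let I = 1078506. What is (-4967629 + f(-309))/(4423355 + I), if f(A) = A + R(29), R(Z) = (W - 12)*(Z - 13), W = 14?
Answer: -4967906/5501861 ≈ -0.90295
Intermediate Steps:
R(Z) = -26 + 2*Z (R(Z) = (14 - 12)*(Z - 13) = 2*(-13 + Z) = -26 + 2*Z)
f(A) = 32 + A (f(A) = A + (-26 + 2*29) = A + (-26 + 58) = A + 32 = 32 + A)
(-4967629 + f(-309))/(4423355 + I) = (-4967629 + (32 - 309))/(4423355 + 1078506) = (-4967629 - 277)/5501861 = -4967906*1/5501861 = -4967906/5501861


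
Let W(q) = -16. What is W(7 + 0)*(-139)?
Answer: 2224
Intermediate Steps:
W(7 + 0)*(-139) = -16*(-139) = 2224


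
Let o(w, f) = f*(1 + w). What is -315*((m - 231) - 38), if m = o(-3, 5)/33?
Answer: 933135/11 ≈ 84831.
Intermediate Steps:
m = -10/33 (m = (5*(1 - 3))/33 = (5*(-2))*(1/33) = -10*1/33 = -10/33 ≈ -0.30303)
-315*((m - 231) - 38) = -315*((-10/33 - 231) - 38) = -315*(-7633/33 - 38) = -315*(-8887/33) = 933135/11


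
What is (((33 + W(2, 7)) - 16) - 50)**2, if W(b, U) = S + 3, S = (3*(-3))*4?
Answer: 4356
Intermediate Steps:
S = -36 (S = -9*4 = -36)
W(b, U) = -33 (W(b, U) = -36 + 3 = -33)
(((33 + W(2, 7)) - 16) - 50)**2 = (((33 - 33) - 16) - 50)**2 = ((0 - 16) - 50)**2 = (-16 - 50)**2 = (-66)**2 = 4356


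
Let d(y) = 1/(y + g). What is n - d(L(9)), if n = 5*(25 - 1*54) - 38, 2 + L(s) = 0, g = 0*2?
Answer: -365/2 ≈ -182.50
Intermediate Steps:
g = 0
L(s) = -2 (L(s) = -2 + 0 = -2)
d(y) = 1/y (d(y) = 1/(y + 0) = 1/y)
n = -183 (n = 5*(25 - 54) - 38 = 5*(-29) - 38 = -145 - 38 = -183)
n - d(L(9)) = -183 - 1/(-2) = -183 - 1*(-½) = -183 + ½ = -365/2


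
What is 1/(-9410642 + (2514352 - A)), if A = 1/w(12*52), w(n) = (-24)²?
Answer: -576/3972263041 ≈ -1.4501e-7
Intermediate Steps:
w(n) = 576
A = 1/576 ≈ 0.0017361
1/(-9410642 + (2514352 - A)) = 1/(-9410642 + (2514352 - 1*1/576)) = 1/(-9410642 + (2514352 - 1/576)) = 1/(-9410642 + 1448266751/576) = 1/(-3972263041/576) = -576/3972263041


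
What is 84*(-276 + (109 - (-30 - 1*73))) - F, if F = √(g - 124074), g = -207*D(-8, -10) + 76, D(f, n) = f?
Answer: -5376 - I*√122342 ≈ -5376.0 - 349.77*I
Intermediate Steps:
g = 1732 (g = -207*(-8) + 76 = 1656 + 76 = 1732)
F = I*√122342 (F = √(1732 - 124074) = √(-122342) = I*√122342 ≈ 349.77*I)
84*(-276 + (109 - (-30 - 1*73))) - F = 84*(-276 + (109 - (-30 - 1*73))) - I*√122342 = 84*(-276 + (109 - (-30 - 73))) - I*√122342 = 84*(-276 + (109 - 1*(-103))) - I*√122342 = 84*(-276 + (109 + 103)) - I*√122342 = 84*(-276 + 212) - I*√122342 = 84*(-64) - I*√122342 = -5376 - I*√122342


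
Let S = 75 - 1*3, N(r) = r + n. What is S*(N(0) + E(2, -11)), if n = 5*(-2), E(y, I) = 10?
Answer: 0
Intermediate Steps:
n = -10
N(r) = -10 + r (N(r) = r - 10 = -10 + r)
S = 72 (S = 75 - 3 = 72)
S*(N(0) + E(2, -11)) = 72*((-10 + 0) + 10) = 72*(-10 + 10) = 72*0 = 0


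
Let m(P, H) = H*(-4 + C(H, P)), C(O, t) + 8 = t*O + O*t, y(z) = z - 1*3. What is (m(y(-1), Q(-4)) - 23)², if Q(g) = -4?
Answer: 10609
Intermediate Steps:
y(z) = -3 + z (y(z) = z - 3 = -3 + z)
C(O, t) = -8 + 2*O*t (C(O, t) = -8 + (t*O + O*t) = -8 + (O*t + O*t) = -8 + 2*O*t)
m(P, H) = H*(-12 + 2*H*P) (m(P, H) = H*(-4 + (-8 + 2*H*P)) = H*(-12 + 2*H*P))
(m(y(-1), Q(-4)) - 23)² = (2*(-4)*(-6 - 4*(-3 - 1)) - 23)² = (2*(-4)*(-6 - 4*(-4)) - 23)² = (2*(-4)*(-6 + 16) - 23)² = (2*(-4)*10 - 23)² = (-80 - 23)² = (-103)² = 10609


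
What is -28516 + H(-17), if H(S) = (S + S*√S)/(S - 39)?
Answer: -1596879/56 + 17*I*√17/56 ≈ -28516.0 + 1.2517*I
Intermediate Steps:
H(S) = (S + S^(3/2))/(-39 + S)
-28516 + H(-17) = -28516 + (-17 + (-17)^(3/2))/(-39 - 17) = -28516 + (-17 - 17*I*√17)/(-56) = -28516 - (-17 - 17*I*√17)/56 = -28516 + (17/56 + 17*I*√17/56) = -1596879/56 + 17*I*√17/56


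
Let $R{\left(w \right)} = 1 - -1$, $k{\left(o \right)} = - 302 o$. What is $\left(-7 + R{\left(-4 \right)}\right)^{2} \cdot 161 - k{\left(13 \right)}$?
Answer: $7951$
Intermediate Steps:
$R{\left(w \right)} = 2$ ($R{\left(w \right)} = 1 + 1 = 2$)
$\left(-7 + R{\left(-4 \right)}\right)^{2} \cdot 161 - k{\left(13 \right)} = \left(-7 + 2\right)^{2} \cdot 161 - \left(-302\right) 13 = \left(-5\right)^{2} \cdot 161 - -3926 = 25 \cdot 161 + 3926 = 4025 + 3926 = 7951$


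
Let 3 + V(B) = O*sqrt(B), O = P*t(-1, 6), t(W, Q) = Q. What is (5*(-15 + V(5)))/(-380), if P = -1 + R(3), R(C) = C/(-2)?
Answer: 9/38 + 15*sqrt(5)/76 ≈ 0.67817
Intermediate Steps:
R(C) = -C/2 (R(C) = C*(-1/2) = -C/2)
P = -5/2 (P = -1 - 1/2*3 = -1 - 3/2 = -5/2 ≈ -2.5000)
O = -15 (O = -5/2*6 = -15)
V(B) = -3 - 15*sqrt(B)
(5*(-15 + V(5)))/(-380) = (5*(-15 + (-3 - 15*sqrt(5))))/(-380) = (5*(-18 - 15*sqrt(5)))*(-1/380) = (-90 - 75*sqrt(5))*(-1/380) = 9/38 + 15*sqrt(5)/76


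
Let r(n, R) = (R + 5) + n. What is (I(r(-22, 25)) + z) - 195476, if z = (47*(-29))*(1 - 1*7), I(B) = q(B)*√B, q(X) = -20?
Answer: -187298 - 40*√2 ≈ -1.8735e+5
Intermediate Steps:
r(n, R) = 5 + R + n (r(n, R) = (5 + R) + n = 5 + R + n)
I(B) = -20*√B
z = 8178 (z = -1363*(1 - 7) = -1363*(-6) = 8178)
(I(r(-22, 25)) + z) - 195476 = (-20*√(5 + 25 - 22) + 8178) - 195476 = (-40*√2 + 8178) - 195476 = (8178 - 40*√2) - 195476 = -187298 - 40*√2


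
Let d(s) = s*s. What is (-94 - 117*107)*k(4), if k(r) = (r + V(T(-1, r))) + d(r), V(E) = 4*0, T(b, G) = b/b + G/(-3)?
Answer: -252260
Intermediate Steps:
T(b, G) = 1 - G/3 (T(b, G) = 1 + G*(-1/3) = 1 - G/3)
V(E) = 0
d(s) = s**2
k(r) = r + r**2 (k(r) = (r + 0) + r**2 = r + r**2)
(-94 - 117*107)*k(4) = (-94 - 117*107)*(4*(1 + 4)) = (-94 - 12519)*(4*5) = -12613*20 = -252260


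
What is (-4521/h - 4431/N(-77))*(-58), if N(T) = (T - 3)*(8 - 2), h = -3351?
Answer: -54836941/89360 ≈ -613.66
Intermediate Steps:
N(T) = -18 + 6*T (N(T) = (-3 + T)*6 = -18 + 6*T)
(-4521/h - 4431/N(-77))*(-58) = (-4521/(-3351) - 4431/(-18 + 6*(-77)))*(-58) = (-4521*(-1/3351) - 4431/(-18 - 462))*(-58) = (1507/1117 - 4431/(-480))*(-58) = (1507/1117 - 4431*(-1/480))*(-58) = (1507/1117 + 1477/160)*(-58) = (1890929/178720)*(-58) = -54836941/89360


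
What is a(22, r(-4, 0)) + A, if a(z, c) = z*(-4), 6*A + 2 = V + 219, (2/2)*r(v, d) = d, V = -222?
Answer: -533/6 ≈ -88.833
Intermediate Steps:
r(v, d) = d
A = -⅚ (A = -⅓ + (-222 + 219)/6 = -⅓ + (⅙)*(-3) = -⅓ - ½ = -⅚ ≈ -0.83333)
a(z, c) = -4*z
a(22, r(-4, 0)) + A = -4*22 - ⅚ = -88 - ⅚ = -533/6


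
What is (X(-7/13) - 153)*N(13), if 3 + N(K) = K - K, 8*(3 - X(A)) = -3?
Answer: 3591/8 ≈ 448.88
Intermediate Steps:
X(A) = 27/8 (X(A) = 3 - ⅛*(-3) = 3 + 3/8 = 27/8)
N(K) = -3 (N(K) = -3 + (K - K) = -3 + 0 = -3)
(X(-7/13) - 153)*N(13) = (27/8 - 153)*(-3) = -1197/8*(-3) = 3591/8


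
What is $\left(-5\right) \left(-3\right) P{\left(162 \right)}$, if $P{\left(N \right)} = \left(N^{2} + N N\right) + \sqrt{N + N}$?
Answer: $787590$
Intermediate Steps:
$P{\left(N \right)} = 2 N^{2} + \sqrt{2} \sqrt{N}$ ($P{\left(N \right)} = \left(N^{2} + N^{2}\right) + \sqrt{2 N} = 2 N^{2} + \sqrt{2} \sqrt{N}$)
$\left(-5\right) \left(-3\right) P{\left(162 \right)} = \left(-5\right) \left(-3\right) \left(2 \cdot 162^{2} + \sqrt{2} \sqrt{162}\right) = 15 \left(2 \cdot 26244 + \sqrt{2} \cdot 9 \sqrt{2}\right) = 15 \left(52488 + 18\right) = 15 \cdot 52506 = 787590$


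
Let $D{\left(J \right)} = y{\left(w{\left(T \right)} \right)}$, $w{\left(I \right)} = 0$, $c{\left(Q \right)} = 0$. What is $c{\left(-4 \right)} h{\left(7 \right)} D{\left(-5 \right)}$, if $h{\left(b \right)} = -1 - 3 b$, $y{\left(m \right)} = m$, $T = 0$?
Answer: $0$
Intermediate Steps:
$D{\left(J \right)} = 0$
$c{\left(-4 \right)} h{\left(7 \right)} D{\left(-5 \right)} = 0 \left(-1 - 21\right) 0 = 0 \left(-22\right) 0 = 0 \cdot 0 = 0$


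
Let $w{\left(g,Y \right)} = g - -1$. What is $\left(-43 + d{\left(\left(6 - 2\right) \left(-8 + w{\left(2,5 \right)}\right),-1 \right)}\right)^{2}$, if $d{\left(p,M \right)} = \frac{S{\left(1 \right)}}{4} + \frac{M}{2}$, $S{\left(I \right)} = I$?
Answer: $\frac{29929}{16} \approx 1870.6$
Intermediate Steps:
$w{\left(g,Y \right)} = 1 + g$ ($w{\left(g,Y \right)} = g + 1 = 1 + g$)
$d{\left(p,M \right)} = \frac{1}{4} + \frac{M}{2}$ ($d{\left(p,M \right)} = 1 \cdot \frac{1}{4} + \frac{M}{2} = 1 \cdot \frac{1}{4} + M \frac{1}{2} = \frac{1}{4} + \frac{M}{2}$)
$\left(-43 + d{\left(\left(6 - 2\right) \left(-8 + w{\left(2,5 \right)}\right),-1 \right)}\right)^{2} = \left(-43 + \left(\frac{1}{4} + \frac{1}{2} \left(-1\right)\right)\right)^{2} = \left(-43 + \left(\frac{1}{4} - \frac{1}{2}\right)\right)^{2} = \left(-43 - \frac{1}{4}\right)^{2} = \left(- \frac{173}{4}\right)^{2} = \frac{29929}{16}$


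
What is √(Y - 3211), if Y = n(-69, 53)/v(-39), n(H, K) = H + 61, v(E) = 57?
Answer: I*√10432995/57 ≈ 56.667*I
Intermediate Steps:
n(H, K) = 61 + H
Y = -8/57 (Y = (61 - 69)/57 = -8*1/57 = -8/57 ≈ -0.14035)
√(Y - 3211) = √(-8/57 - 3211) = √(-183035/57) = I*√10432995/57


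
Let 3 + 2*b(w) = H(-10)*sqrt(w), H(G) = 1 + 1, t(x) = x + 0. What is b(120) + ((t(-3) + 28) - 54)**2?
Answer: 1679/2 + 2*sqrt(30) ≈ 850.45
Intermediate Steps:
t(x) = x
H(G) = 2
b(w) = -3/2 + sqrt(w) (b(w) = -3/2 + (2*sqrt(w))/2 = -3/2 + sqrt(w))
b(120) + ((t(-3) + 28) - 54)**2 = (-3/2 + sqrt(120)) + ((-3 + 28) - 54)**2 = (-3/2 + 2*sqrt(30)) + (25 - 54)**2 = (-3/2 + 2*sqrt(30)) + (-29)**2 = (-3/2 + 2*sqrt(30)) + 841 = 1679/2 + 2*sqrt(30)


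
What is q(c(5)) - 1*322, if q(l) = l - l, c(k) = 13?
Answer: -322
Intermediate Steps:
q(l) = 0
q(c(5)) - 1*322 = 0 - 1*322 = 0 - 322 = -322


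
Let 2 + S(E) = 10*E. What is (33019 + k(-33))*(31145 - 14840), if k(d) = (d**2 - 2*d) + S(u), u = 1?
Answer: 557337510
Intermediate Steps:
S(E) = -2 + 10*E
k(d) = 8 + d**2 - 2*d (k(d) = (d**2 - 2*d) + (-2 + 10*1) = (d**2 - 2*d) + (-2 + 10) = (d**2 - 2*d) + 8 = 8 + d**2 - 2*d)
(33019 + k(-33))*(31145 - 14840) = (33019 + (8 + (-33)**2 - 2*(-33)))*(31145 - 14840) = (33019 + (8 + 1089 + 66))*16305 = (33019 + 1163)*16305 = 34182*16305 = 557337510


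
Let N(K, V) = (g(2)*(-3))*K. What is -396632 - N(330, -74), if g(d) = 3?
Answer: -393662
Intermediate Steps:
N(K, V) = -9*K (N(K, V) = (3*(-3))*K = -9*K)
-396632 - N(330, -74) = -396632 - (-9)*330 = -396632 - 1*(-2970) = -396632 + 2970 = -393662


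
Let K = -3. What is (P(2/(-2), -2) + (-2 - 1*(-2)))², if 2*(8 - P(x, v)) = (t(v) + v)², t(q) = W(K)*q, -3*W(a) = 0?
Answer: 36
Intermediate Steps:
W(a) = 0 (W(a) = -⅓*0 = 0)
t(q) = 0 (t(q) = 0*q = 0)
P(x, v) = 8 - v²/2 (P(x, v) = 8 - (0 + v)²/2 = 8 - v²/2)
(P(2/(-2), -2) + (-2 - 1*(-2)))² = ((8 - ½*(-2)²) + (-2 - 1*(-2)))² = ((8 - ½*4) + (-2 + 2))² = ((8 - 2) + 0)² = (6 + 0)² = 6² = 36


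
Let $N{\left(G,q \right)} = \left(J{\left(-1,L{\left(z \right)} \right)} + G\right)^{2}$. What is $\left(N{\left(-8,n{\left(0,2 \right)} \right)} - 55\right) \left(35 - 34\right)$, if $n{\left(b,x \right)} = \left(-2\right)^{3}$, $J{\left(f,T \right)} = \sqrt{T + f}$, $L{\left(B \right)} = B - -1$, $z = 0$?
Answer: $9$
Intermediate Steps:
$L{\left(B \right)} = 1 + B$ ($L{\left(B \right)} = B + 1 = 1 + B$)
$n{\left(b,x \right)} = -8$
$N{\left(G,q \right)} = G^{2}$ ($N{\left(G,q \right)} = \left(\sqrt{\left(1 + 0\right) - 1} + G\right)^{2} = \left(\sqrt{1 - 1} + G\right)^{2} = \left(\sqrt{0} + G\right)^{2} = \left(0 + G\right)^{2} = G^{2}$)
$\left(N{\left(-8,n{\left(0,2 \right)} \right)} - 55\right) \left(35 - 34\right) = \left(\left(-8\right)^{2} - 55\right) \left(35 - 34\right) = \left(64 - 55\right) 1 = 9 \cdot 1 = 9$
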